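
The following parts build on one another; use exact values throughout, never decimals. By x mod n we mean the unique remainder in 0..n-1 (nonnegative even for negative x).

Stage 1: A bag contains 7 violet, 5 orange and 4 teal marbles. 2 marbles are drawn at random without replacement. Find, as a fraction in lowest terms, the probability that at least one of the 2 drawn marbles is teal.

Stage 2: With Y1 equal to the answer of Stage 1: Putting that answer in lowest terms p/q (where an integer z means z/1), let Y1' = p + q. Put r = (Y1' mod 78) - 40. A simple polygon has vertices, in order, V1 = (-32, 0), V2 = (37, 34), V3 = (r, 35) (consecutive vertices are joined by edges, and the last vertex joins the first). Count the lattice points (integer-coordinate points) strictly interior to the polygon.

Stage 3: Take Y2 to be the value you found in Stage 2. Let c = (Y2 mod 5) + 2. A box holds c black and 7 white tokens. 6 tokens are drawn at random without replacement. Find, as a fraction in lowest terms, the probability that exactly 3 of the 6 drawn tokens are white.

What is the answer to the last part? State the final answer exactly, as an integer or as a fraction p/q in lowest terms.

10/33

Stage 1: total draws C(16,2) = 120; complement C(12,2) = 66; favorable 120 - 66 = 54; P = 9/20; answer 9/20
Stage 2: Y1 = 9/20; threaded value p + q = 29; r = -11; cross terms: (-32*34 - 37*0)=-1088, (37*35 - -11*34)=1669, (-11*0 - -32*35)=1120; twice the area = |1701| = 1701; area = 1701/2; boundary points = 1 + 1 + 7 = 9; strictly interior points = area - boundary/2 + 1 = 847; answer 847
Stage 3: Y2 = 847; c = 4; total draws C(11,6) = 462; favorable C(7,3)*C(4,3) = 140; P = 10/33; answer 10/33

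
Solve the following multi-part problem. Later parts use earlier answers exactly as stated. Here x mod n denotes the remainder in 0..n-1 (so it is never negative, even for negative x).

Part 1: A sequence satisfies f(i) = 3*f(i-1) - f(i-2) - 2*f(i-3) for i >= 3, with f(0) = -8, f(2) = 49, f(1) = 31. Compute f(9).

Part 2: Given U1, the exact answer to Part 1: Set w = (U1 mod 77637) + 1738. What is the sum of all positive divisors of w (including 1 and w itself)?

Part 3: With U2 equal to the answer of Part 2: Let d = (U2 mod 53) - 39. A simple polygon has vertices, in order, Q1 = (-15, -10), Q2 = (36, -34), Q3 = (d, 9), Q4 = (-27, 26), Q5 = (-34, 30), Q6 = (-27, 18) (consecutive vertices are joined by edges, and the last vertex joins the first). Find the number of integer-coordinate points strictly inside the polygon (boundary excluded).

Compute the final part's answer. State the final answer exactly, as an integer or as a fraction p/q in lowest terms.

1060

Part 1: f(3) = 3*(49) - 1*(31) - 2*(-8) = 132; iterating: f(3)=132, f(4)=285, f(5)=625, f(6)=1326, f(7)=2783, f(8)=5773, f(9)=11884; answer 11884
Part 2: U1 = 11884; w = 13622; 13622 = 2 * 7^2 * 139; sigma = (1 + 2) * (1 + 7 + 49) * (1 + 139) = 3 * 57 * 140 = 23940; answer 23940
Part 3: U2 = 23940; d = -2; cross terms: (-15*-34 - 36*-10)=870, (36*9 - -2*-34)=256, (-2*26 - -27*9)=191, (-27*30 - -34*26)=74, (-34*18 - -27*30)=198, (-27*-10 - -15*18)=540; twice the area = |2129| = 2129; area = 2129/2; boundary points = 3 + 1 + 1 + 1 + 1 + 4 = 11; strictly interior points = area - boundary/2 + 1 = 1060; answer 1060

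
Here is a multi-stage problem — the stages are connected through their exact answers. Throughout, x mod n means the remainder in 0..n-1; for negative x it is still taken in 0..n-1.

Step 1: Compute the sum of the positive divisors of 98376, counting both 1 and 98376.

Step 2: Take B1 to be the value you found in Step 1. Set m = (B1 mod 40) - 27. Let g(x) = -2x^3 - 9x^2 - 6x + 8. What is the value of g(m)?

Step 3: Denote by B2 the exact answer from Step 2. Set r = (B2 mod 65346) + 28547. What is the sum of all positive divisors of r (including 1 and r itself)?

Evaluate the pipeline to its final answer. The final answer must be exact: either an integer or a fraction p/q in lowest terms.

97200

Step 1: 98376 = 2^3 * 3 * 4099; sigma = (1 + 2 + 4 + 8) * (1 + 3) * (1 + 4099) = 15 * 4 * 4100 = 246000; answer 246000
Step 2: B1 = 246000; m = -27; -2*(-27)^3 - 9*(-27)^2 - 6*(-27)^1 + 8 = (39366) + (-6561) + (162) + (8) = 32975; answer 32975
Step 3: B2 = 32975; r = 61522; 61522 = 2 * 19 * 1619; sigma = (1 + 2) * (1 + 19) * (1 + 1619) = 3 * 20 * 1620 = 97200; answer 97200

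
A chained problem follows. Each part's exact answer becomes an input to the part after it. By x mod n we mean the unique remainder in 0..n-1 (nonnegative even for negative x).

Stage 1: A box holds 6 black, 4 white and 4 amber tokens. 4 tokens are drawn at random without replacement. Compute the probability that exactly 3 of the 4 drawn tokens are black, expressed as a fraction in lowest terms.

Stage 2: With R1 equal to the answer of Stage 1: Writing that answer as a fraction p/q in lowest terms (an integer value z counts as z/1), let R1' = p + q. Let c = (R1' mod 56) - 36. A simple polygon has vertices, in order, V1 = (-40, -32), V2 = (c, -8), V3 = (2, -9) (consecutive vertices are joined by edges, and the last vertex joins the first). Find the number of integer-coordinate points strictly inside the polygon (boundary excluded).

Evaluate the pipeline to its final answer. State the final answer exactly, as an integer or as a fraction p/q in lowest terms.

12

Stage 1: total draws C(14,4) = 1001; favorable C(6,3)*C(8,1) = 160; P = 160/1001; answer 160/1001
Stage 2: R1 = 160/1001; threaded value p + q = 1161; c = 5; cross terms: (-40*-8 - 5*-32)=480, (5*-9 - 2*-8)=-29, (2*-32 - -40*-9)=-424; twice the area = |27| = 27; area = 27/2; boundary points = 3 + 1 + 1 = 5; strictly interior points = area - boundary/2 + 1 = 12; answer 12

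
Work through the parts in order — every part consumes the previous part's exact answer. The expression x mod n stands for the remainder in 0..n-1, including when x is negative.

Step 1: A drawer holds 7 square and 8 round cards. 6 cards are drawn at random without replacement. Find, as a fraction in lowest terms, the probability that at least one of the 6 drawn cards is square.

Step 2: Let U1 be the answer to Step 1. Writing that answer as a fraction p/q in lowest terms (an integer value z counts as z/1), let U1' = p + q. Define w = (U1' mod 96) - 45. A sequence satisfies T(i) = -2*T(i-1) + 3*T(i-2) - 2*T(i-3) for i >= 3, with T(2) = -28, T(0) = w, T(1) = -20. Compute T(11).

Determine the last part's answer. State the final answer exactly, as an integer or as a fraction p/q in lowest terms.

-398886

Step 1: total draws C(15,6) = 5005; complement C(8,6) = 28; favorable 5005 - 28 = 4977; P = 711/715; answer 711/715
Step 2: U1 = 711/715; threaded value p + q = 1426; w = 37; T(3) = -2*(-28) + 3*(-20) - 2*(37) = -78; iterating: T(3)=-78, T(4)=112, T(5)=-402, T(6)=1296, T(7)=-4022, T(8)=12736, T(9)=-40130, T(10)=126512, T(11)=-398886; answer -398886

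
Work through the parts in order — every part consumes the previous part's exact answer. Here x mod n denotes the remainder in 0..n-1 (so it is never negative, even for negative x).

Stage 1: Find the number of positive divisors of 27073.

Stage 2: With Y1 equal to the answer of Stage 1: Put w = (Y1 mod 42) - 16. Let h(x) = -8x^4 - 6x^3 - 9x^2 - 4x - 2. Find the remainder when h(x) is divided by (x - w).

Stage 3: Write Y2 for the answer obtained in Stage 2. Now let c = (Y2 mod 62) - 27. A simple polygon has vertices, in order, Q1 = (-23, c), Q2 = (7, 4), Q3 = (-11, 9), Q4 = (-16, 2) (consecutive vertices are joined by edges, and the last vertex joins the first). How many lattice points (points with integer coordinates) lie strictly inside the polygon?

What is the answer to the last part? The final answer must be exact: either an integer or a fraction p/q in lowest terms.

Stage 1: 27073 is prime, so its only divisors are 1 and 27073; count = 2; answer 2
Stage 2: Y1 = 2; w = -14; remainder = value at the root: -8*(-14)^4 - 6*(-14)^3 - 9*(-14)^2 - 4*(-14)^1 - 2 = (-307328) + (16464) + (-1764) + (56) + (-2) = -292574; answer -292574
Stage 3: Y2 = -292574; c = -23; cross terms: (-23*4 - 7*-23)=69, (7*9 - -11*4)=107, (-11*2 - -16*9)=122, (-16*-23 - -23*2)=414; twice the area = |712| = 712; area = 356; boundary points = 3 + 1 + 1 + 1 = 6; strictly interior points = area - boundary/2 + 1 = 354; answer 354

354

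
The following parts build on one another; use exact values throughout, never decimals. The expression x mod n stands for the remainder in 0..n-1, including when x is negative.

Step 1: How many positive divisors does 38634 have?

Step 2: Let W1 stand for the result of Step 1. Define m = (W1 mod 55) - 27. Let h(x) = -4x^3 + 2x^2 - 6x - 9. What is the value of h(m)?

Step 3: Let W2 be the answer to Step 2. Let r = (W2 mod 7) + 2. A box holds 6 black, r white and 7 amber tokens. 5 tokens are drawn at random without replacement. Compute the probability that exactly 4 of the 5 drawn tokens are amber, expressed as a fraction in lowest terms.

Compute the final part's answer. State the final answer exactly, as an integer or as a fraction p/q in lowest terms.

25/442

Step 1: 38634 = 2 * 3 * 47 * 137; number of divisors = (1+1) * (1+1) * (1+1) * (1+1) = 16; answer 16
Step 2: W1 = 16; m = -11; -4*(-11)^3 + 2*(-11)^2 - 6*(-11)^1 - 9 = (5324) + (242) + (66) + (-9) = 5623; answer 5623
Step 3: W2 = 5623; r = 4; total draws C(17,5) = 6188; favorable C(7,4)*C(10,1) = 350; P = 25/442; answer 25/442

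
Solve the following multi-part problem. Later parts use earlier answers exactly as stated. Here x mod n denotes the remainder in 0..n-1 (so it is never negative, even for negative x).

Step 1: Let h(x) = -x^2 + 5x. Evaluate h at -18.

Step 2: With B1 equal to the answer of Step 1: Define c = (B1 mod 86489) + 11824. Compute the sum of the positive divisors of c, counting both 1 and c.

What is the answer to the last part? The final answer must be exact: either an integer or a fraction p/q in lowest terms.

Step 1: -1*(-18)^2 + 5*(-18)^1 = (-324) + (-90) = -414; answer -414
Step 2: B1 = -414; c = 97899; 97899 = 3 * 32633; sigma = (1 + 3) * (1 + 32633) = 4 * 32634 = 130536; answer 130536

130536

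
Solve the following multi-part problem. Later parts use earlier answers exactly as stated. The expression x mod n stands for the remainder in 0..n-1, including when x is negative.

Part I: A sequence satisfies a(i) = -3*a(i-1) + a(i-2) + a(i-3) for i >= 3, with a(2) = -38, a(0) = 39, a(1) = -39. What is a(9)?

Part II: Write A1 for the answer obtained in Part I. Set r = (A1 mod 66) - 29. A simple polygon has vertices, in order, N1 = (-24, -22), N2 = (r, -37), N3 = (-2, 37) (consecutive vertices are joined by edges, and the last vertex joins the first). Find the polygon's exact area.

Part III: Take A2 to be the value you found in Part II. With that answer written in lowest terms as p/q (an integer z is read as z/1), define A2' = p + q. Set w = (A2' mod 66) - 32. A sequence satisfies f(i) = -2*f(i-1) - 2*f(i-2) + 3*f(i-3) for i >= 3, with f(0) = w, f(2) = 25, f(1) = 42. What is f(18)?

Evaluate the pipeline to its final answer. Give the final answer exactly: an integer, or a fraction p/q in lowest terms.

4384570

Part I: a(3) = -3*(-38) + 1*(-39) + 1*(39) = 114; iterating: a(3)=114, a(4)=-419, a(5)=1333, a(6)=-4304, a(7)=13826, a(8)=-44449, a(9)=142869; answer 142869
Part II: A1 = 142869; r = 16; cross terms: (-24*-37 - 16*-22)=1240, (16*37 - -2*-37)=518, (-2*-22 - -24*37)=932; twice the area = |2690| = 2690; area = 1345; answer 1345
Part III: A2 = 1345; threaded value p + q = 1346; w = -6; f(3) = -2*(25) - 2*(42) + 3*(-6) = -152; iterating: f(3)=-152, f(4)=380, f(5)=-381, f(6)=-454, f(7)=2810, f(8)=-5855, f(9)=4728, f(10)=10684, f(11)=-48389, f(12)=89594, f(13)=-50358, f(14)=-223639, f(15)=816776, f(16)=-1337348, f(17)=370227, f(18)=4384570; answer 4384570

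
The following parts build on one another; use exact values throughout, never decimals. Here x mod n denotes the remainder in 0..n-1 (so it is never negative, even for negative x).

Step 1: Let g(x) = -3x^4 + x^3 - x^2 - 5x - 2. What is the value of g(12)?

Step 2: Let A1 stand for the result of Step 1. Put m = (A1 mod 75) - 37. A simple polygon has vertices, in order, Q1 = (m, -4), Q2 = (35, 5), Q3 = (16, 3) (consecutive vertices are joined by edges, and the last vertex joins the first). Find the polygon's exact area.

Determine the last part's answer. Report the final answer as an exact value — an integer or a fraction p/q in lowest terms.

Step 1: -3*(12)^4 + 1*(12)^3 - 1*(12)^2 - 5*(12)^1 - 2 = (-62208) + (1728) + (-144) + (-60) + (-2) = -60686; answer -60686
Step 2: A1 = -60686; m = 27; cross terms: (27*5 - 35*-4)=275, (35*3 - 16*5)=25, (16*-4 - 27*3)=-145; twice the area = |155| = 155; area = 155/2; answer 155/2

155/2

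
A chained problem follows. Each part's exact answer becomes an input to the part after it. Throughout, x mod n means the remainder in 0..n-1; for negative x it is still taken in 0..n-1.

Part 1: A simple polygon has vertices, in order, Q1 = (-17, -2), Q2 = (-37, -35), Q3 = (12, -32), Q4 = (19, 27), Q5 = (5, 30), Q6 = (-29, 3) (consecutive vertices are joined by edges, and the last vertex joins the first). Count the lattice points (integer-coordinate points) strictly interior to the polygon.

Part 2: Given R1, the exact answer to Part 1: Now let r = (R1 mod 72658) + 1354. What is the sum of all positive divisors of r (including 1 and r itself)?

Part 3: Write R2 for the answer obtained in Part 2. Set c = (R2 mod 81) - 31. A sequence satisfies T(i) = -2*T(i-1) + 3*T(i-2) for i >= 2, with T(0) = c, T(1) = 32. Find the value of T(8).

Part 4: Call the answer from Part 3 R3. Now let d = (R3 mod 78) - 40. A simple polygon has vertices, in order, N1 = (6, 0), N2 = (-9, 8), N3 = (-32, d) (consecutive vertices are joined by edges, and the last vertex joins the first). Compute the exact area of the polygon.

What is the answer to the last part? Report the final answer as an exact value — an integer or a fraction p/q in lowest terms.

437

Part 1: cross terms: (-17*-35 - -37*-2)=521, (-37*-32 - 12*-35)=1604, (12*27 - 19*-32)=932, (19*30 - 5*27)=435, (5*3 - -29*30)=885, (-29*-2 - -17*3)=109; twice the area = |4486| = 4486; area = 2243; boundary points = 1 + 1 + 1 + 1 + 1 + 1 = 6; strictly interior points = area - boundary/2 + 1 = 2241; answer 2241
Part 2: R1 = 2241; r = 3595; 3595 = 5 * 719; sigma = (1 + 5) * (1 + 719) = 6 * 720 = 4320; answer 4320
Part 3: R2 = 4320; c = -4; T(2) = -2*(32) + 3*(-4) = -76; iterating: T(2)=-76, T(3)=248, T(4)=-724, T(5)=2192, T(6)=-6556, T(7)=19688, T(8)=-59044; answer -59044
Part 4: R3 = -59044; d = -38; cross terms: (6*8 - -9*0)=48, (-9*-38 - -32*8)=598, (-32*0 - 6*-38)=228; twice the area = |874| = 874; area = 437; answer 437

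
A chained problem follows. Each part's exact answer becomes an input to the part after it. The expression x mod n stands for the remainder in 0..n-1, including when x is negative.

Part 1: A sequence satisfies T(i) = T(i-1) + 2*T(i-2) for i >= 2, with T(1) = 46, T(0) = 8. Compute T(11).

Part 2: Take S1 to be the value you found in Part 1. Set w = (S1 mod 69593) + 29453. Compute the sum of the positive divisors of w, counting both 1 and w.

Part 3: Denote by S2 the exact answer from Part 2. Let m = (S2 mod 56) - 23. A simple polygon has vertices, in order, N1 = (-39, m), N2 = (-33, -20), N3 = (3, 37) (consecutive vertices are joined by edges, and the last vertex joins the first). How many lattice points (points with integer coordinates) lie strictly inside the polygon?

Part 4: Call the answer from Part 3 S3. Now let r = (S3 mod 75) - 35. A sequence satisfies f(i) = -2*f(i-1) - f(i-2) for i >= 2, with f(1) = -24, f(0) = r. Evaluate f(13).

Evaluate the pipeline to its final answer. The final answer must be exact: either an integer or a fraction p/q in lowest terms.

-396

Part 1: T(2) = 1*(46) + 2*(8) = 62; iterating: T(2)=62, T(3)=154, T(4)=278, T(5)=586, T(6)=1142, T(7)=2314, T(8)=4598, T(9)=9226, T(10)=18422, T(11)=36874; answer 36874
Part 2: S1 = 36874; w = 66327; 66327 = 3 * 22109; sigma = (1 + 3) * (1 + 22109) = 4 * 22110 = 88440; answer 88440
Part 3: S2 = 88440; m = -7; cross terms: (-39*-20 - -33*-7)=549, (-33*37 - 3*-20)=-1161, (3*-7 - -39*37)=1422; twice the area = |810| = 810; area = 405; boundary points = 1 + 3 + 2 = 6; strictly interior points = area - boundary/2 + 1 = 403; answer 403
Part 4: S3 = 403; r = -7; f(2) = -2*(-24) - 1*(-7) = 55; iterating: f(2)=55, f(3)=-86, f(4)=117, f(5)=-148, f(6)=179, f(7)=-210, f(8)=241, f(9)=-272, f(10)=303, f(11)=-334, f(12)=365, f(13)=-396; answer -396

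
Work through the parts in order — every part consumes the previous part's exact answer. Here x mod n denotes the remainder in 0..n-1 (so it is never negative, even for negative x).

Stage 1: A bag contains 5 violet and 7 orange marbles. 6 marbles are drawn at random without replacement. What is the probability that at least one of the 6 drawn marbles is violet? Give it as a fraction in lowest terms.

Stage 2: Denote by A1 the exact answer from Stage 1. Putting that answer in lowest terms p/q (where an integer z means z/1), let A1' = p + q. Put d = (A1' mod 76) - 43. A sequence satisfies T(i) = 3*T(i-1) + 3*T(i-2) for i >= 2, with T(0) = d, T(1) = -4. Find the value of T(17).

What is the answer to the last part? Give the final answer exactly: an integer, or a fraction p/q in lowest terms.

-15573215844

Stage 1: total draws C(12,6) = 924; complement C(7,6) = 7; favorable 924 - 7 = 917; P = 131/132; answer 131/132
Stage 2: A1 = 131/132; threaded value p + q = 263; d = -8; T(2) = 3*(-4) + 3*(-8) = -36; iterating: T(2)=-36, T(3)=-120, T(4)=-468, T(5)=-1764, T(6)=-6696, T(7)=-25380, T(8)=-96228, T(9)=-364824, T(10)=-1383156, T(11)=-5243940, T(12)=-19881288, T(13)=-75375684, T(14)=-285770916, T(15)=-1083439800, T(16)=-4107632148, T(17)=-15573215844; answer -15573215844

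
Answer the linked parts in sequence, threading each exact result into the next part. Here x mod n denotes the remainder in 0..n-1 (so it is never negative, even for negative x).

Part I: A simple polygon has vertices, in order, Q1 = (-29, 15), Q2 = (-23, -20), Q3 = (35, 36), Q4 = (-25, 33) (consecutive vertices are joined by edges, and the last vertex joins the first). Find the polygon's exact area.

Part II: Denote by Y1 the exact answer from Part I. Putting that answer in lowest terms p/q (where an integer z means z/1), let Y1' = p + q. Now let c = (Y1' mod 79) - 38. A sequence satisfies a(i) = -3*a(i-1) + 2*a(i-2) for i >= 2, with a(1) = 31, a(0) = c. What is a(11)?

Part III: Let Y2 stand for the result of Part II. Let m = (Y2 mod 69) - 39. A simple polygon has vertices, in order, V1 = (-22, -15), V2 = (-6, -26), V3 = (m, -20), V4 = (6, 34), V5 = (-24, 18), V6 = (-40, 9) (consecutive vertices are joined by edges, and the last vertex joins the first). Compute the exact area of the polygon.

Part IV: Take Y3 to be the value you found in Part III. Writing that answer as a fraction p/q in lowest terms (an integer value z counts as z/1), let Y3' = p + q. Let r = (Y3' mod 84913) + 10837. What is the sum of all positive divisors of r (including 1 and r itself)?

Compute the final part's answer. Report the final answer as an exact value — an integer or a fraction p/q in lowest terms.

25656

Part I: cross terms: (-29*-20 - -23*15)=925, (-23*36 - 35*-20)=-128, (35*33 - -25*36)=2055, (-25*15 - -29*33)=582; twice the area = |3434| = 3434; area = 1717; answer 1717
Part II: Y1 = 1717; threaded value p + q = 1718; c = 21; a(2) = -3*(31) + 2*(21) = -51; iterating: a(2)=-51, a(3)=215, a(4)=-747, a(5)=2671, a(6)=-9507, a(7)=33863, a(8)=-120603, a(9)=429535, a(10)=-1529811, a(11)=5448503; answer 5448503
Part III: Y2 = 5448503; m = 17; cross terms: (-22*-26 - -6*-15)=482, (-6*-20 - 17*-26)=562, (17*34 - 6*-20)=698, (6*18 - -24*34)=924, (-24*9 - -40*18)=504, (-40*-15 - -22*9)=798; twice the area = |3968| = 3968; area = 1984; answer 1984
Part IV: Y3 = 1984; threaded value p + q = 1985; r = 12822; 12822 = 2 * 3 * 2137; sigma = (1 + 2) * (1 + 3) * (1 + 2137) = 3 * 4 * 2138 = 25656; answer 25656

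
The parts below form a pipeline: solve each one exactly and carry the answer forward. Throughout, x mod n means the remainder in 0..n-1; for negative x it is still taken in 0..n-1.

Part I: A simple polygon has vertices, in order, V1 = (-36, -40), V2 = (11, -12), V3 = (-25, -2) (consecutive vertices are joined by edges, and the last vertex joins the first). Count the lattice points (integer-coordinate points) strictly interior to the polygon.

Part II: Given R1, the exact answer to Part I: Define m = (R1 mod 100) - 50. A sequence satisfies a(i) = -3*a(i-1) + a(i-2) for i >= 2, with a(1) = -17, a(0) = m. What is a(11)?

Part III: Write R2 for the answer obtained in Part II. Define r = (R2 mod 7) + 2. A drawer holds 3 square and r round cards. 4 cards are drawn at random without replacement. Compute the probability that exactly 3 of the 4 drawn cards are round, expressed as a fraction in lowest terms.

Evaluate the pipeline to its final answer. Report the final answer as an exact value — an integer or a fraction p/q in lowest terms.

1/5

Part I: cross terms: (-36*-12 - 11*-40)=872, (11*-2 - -25*-12)=-322, (-25*-40 - -36*-2)=928; twice the area = |1478| = 1478; area = 739; boundary points = 1 + 2 + 1 = 4; strictly interior points = area - boundary/2 + 1 = 738; answer 738
Part II: R1 = 738; m = -12; a(2) = -3*(-17) + 1*(-12) = 39; iterating: a(2)=39, a(3)=-134, a(4)=441, a(5)=-1457, a(6)=4812, a(7)=-15893, a(8)=52491, a(9)=-173366, a(10)=572589, a(11)=-1891133; answer -1891133
Part III: R2 = -1891133; r = 3; total draws C(6,4) = 15; favorable C(3,3)*C(3,1) = 3; P = 1/5; answer 1/5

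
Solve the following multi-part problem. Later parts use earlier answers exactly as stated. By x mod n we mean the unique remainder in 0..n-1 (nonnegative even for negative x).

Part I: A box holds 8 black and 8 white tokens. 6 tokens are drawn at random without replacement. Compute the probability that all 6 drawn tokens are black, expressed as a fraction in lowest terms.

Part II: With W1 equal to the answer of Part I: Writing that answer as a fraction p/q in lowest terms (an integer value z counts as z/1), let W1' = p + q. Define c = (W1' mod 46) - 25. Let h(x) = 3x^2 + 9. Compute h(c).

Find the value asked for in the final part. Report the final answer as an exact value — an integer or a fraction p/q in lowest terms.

597

Part I: total draws C(16,6) = 8008; favorable C(8,6) = 28; P = 1/286; answer 1/286
Part II: W1 = 1/286; threaded value p + q = 287; c = -14; 3*(-14)^2 + 9 = (588) + (9) = 597; answer 597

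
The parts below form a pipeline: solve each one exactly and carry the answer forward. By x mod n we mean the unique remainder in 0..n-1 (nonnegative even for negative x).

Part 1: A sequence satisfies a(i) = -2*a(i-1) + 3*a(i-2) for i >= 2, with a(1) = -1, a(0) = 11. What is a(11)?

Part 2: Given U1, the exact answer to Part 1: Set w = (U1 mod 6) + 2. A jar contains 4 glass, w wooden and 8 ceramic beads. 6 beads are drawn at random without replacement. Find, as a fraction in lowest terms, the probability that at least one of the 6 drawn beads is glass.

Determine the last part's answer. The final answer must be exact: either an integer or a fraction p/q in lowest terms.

Part 1: a(2) = -2*(-1) + 3*(11) = 35; iterating: a(2)=35, a(3)=-73, a(4)=251, a(5)=-721, a(6)=2195, a(7)=-6553, a(8)=19691, a(9)=-59041, a(10)=177155, a(11)=-531433; answer -531433
Part 2: U1 = -531433; w = 7; total draws C(19,6) = 27132; complement C(15,6) = 5005; favorable 27132 - 5005 = 22127; P = 3161/3876; answer 3161/3876

3161/3876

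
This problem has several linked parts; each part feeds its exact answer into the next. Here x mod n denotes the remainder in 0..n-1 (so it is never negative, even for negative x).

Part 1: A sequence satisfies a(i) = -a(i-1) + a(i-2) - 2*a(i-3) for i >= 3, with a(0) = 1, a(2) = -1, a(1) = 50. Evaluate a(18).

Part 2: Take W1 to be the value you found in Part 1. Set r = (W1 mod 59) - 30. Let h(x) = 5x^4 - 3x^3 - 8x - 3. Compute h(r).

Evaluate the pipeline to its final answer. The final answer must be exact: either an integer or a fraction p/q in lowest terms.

Part 1: a(3) = -1*(-1) + 1*(50) - 2*(1) = 49; iterating: a(3)=49, a(4)=-150, a(5)=201, a(6)=-449, a(7)=950, a(8)=-1801, a(9)=3649, a(10)=-7350, a(11)=14601, a(12)=-29249, a(13)=58550, a(14)=-117001, a(15)=234049, a(16)=-468150, a(17)=936201, a(18)=-1872449; answer -1872449
Part 2: W1 = -1872449; r = 4; 5*(4)^4 - 3*(4)^3 - 8*(4)^1 - 3 = (1280) + (-192) + (-32) + (-3) = 1053; answer 1053

1053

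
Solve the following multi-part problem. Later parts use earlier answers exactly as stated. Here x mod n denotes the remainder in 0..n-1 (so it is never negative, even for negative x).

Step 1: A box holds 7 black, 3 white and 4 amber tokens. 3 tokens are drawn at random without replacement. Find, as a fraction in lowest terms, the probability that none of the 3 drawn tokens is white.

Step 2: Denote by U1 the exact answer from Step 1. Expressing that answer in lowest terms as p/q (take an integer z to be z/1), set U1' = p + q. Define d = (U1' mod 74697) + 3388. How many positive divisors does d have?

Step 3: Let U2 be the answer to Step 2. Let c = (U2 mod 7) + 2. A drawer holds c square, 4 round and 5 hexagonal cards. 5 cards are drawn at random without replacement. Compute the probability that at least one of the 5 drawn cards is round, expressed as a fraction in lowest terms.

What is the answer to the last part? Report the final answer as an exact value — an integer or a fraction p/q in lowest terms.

Step 1: total draws C(14,3) = 364; favorable C(11,3) = 165; P = 165/364; answer 165/364
Step 2: U1 = 165/364; threaded value p + q = 529; d = 3917; 3917 is prime, so its only divisors are 1 and 3917; count = 2; answer 2
Step 3: U2 = 2; c = 4; total draws C(13,5) = 1287; complement C(9,5) = 126; favorable 1287 - 126 = 1161; P = 129/143; answer 129/143

129/143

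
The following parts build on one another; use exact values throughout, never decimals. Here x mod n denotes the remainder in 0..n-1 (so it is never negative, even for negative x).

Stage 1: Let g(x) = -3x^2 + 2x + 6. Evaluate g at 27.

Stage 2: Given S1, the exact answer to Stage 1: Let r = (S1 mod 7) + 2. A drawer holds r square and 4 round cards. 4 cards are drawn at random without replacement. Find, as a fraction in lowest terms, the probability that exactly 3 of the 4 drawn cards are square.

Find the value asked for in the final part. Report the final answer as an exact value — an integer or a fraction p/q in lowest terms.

4/35

Stage 1: -3*(27)^2 + 2*(27)^1 + 6 = (-2187) + (54) + (6) = -2127; answer -2127
Stage 2: S1 = -2127; r = 3; total draws C(7,4) = 35; favorable C(3,3)*C(4,1) = 4; P = 4/35; answer 4/35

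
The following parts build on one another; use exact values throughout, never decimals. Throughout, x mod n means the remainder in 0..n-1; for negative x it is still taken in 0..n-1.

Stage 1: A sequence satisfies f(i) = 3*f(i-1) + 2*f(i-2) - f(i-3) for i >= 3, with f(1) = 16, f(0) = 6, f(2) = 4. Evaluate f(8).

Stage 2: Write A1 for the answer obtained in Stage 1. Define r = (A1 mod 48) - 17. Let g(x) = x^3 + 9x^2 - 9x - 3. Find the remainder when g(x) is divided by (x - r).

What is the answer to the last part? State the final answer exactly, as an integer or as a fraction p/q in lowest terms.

Stage 1: f(3) = 3*(4) + 2*(16) - 1*(6) = 38; iterating: f(3)=38, f(4)=106, f(5)=390, f(6)=1344, f(7)=4706, f(8)=16416; answer 16416
Stage 2: A1 = 16416; r = -17; remainder = value at the root: 1*(-17)^3 + 9*(-17)^2 - 9*(-17)^1 - 3 = (-4913) + (2601) + (153) + (-3) = -2162; answer -2162

-2162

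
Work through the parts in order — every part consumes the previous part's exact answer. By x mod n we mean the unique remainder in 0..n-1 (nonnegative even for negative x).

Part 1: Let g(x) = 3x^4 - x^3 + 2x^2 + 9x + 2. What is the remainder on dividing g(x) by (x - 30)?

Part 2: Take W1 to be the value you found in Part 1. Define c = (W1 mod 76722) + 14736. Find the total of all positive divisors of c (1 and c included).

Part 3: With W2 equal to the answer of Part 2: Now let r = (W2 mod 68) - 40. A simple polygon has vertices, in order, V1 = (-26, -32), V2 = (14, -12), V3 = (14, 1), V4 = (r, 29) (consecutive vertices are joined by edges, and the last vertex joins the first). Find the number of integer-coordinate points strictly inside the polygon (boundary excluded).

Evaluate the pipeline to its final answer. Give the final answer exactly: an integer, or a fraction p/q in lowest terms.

Part 1: remainder = value at the root: 3*(30)^4 - 1*(30)^3 + 2*(30)^2 + 9*(30)^1 + 2 = (2430000) + (-27000) + (1800) + (270) + (2) = 2405072; answer 2405072
Part 2: W1 = 2405072; c = 41426; 41426 = 2 * 7 * 11 * 269; sigma = (1 + 2) * (1 + 7) * (1 + 11) * (1 + 269) = 3 * 8 * 12 * 270 = 77760; answer 77760
Part 3: W2 = 77760; r = -4; cross terms: (-26*-12 - 14*-32)=760, (14*1 - 14*-12)=182, (14*29 - -4*1)=410, (-4*-32 - -26*29)=882; twice the area = |2234| = 2234; area = 1117; boundary points = 20 + 13 + 2 + 1 = 36; strictly interior points = area - boundary/2 + 1 = 1100; answer 1100

1100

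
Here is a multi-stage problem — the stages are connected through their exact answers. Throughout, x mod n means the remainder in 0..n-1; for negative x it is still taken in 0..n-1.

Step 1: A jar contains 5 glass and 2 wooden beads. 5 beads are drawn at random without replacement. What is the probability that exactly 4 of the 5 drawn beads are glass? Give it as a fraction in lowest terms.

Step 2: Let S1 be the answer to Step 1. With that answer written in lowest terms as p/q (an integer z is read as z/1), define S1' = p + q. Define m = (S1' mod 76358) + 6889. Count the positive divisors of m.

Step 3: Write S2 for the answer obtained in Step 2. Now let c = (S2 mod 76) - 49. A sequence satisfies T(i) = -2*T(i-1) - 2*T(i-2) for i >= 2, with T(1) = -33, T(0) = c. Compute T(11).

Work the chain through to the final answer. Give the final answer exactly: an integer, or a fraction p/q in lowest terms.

-3168

Step 1: total draws C(7,5) = 21; favorable C(5,4)*C(2,1) = 10; P = 10/21; answer 10/21
Step 2: S1 = 10/21; threaded value p + q = 31; m = 6920; 6920 = 2^3 * 5 * 173; number of divisors = (3+1) * (1+1) * (1+1) = 16; answer 16
Step 3: S2 = 16; c = -33; T(2) = -2*(-33) - 2*(-33) = 132; iterating: T(2)=132, T(3)=-198, T(4)=132, T(5)=132, T(6)=-528, T(7)=792, T(8)=-528, T(9)=-528, T(10)=2112, T(11)=-3168; answer -3168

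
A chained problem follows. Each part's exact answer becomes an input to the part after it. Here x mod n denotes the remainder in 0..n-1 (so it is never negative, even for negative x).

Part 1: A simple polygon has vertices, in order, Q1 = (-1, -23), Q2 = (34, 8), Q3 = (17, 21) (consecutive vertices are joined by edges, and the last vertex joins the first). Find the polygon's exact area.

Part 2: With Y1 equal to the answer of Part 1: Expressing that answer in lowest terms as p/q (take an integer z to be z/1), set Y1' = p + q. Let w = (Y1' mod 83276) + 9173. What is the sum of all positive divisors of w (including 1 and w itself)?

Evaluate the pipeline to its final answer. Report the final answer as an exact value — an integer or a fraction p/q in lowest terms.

11604

Part 1: cross terms: (-1*8 - 34*-23)=774, (34*21 - 17*8)=578, (17*-23 - -1*21)=-370; twice the area = |982| = 982; area = 491; answer 491
Part 2: Y1 = 491; threaded value p + q = 492; w = 9665; 9665 = 5 * 1933; sigma = (1 + 5) * (1 + 1933) = 6 * 1934 = 11604; answer 11604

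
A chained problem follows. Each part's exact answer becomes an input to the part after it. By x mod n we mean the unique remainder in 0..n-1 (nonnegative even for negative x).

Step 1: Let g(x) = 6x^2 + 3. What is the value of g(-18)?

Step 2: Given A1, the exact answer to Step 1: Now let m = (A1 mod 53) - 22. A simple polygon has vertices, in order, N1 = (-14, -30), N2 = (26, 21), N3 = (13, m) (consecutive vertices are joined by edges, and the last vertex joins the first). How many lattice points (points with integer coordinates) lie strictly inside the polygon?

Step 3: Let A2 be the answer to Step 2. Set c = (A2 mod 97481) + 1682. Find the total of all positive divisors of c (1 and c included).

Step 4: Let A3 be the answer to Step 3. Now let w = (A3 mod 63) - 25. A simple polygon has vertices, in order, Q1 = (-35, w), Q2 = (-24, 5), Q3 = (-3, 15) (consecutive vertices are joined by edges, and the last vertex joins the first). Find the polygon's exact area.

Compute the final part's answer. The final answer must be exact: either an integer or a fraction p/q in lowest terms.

Step 1: 6*(-18)^2 + 3 = (1944) + (3) = 1947; answer 1947
Step 2: A1 = 1947; m = 17; cross terms: (-14*21 - 26*-30)=486, (26*17 - 13*21)=169, (13*-30 - -14*17)=-152; twice the area = |503| = 503; area = 503/2; boundary points = 1 + 1 + 1 = 3; strictly interior points = area - boundary/2 + 1 = 251; answer 251
Step 3: A2 = 251; c = 1933; 1933 is prime, so its only divisors are 1 and 1933; sigma = 1 + 1933 = 1934; answer 1934
Step 4: A3 = 1934; w = 19; cross terms: (-35*5 - -24*19)=281, (-24*15 - -3*5)=-345, (-3*19 - -35*15)=468; twice the area = |404| = 404; area = 202; answer 202

202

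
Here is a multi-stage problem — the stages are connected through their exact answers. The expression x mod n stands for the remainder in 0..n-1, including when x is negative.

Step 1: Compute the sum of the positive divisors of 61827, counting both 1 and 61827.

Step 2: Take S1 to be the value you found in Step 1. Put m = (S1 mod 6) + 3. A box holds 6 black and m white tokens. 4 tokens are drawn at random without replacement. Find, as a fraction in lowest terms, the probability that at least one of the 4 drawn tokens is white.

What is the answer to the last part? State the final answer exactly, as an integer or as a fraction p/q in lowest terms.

37/42

Step 1: 61827 = 3 * 37 * 557; sigma = (1 + 3) * (1 + 37) * (1 + 557) = 4 * 38 * 558 = 84816; answer 84816
Step 2: S1 = 84816; m = 3; total draws C(9,4) = 126; complement C(6,4) = 15; favorable 126 - 15 = 111; P = 37/42; answer 37/42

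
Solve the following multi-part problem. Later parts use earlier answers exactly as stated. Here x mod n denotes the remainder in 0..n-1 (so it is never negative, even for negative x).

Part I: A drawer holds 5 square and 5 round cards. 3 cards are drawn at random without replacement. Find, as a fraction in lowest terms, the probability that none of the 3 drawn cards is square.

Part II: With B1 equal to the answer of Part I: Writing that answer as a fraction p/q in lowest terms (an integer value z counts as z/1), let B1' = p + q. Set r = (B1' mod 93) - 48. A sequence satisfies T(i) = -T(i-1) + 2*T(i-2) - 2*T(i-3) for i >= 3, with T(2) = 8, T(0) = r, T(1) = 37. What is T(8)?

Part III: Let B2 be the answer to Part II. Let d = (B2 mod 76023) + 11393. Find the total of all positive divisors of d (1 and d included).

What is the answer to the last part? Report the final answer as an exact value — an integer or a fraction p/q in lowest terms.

122850

Part I: total draws C(10,3) = 120; favorable C(5,3) = 10; P = 1/12; answer 1/12
Part II: B1 = 1/12; threaded value p + q = 13; r = -35; T(3) = -1*(8) + 2*(37) - 2*(-35) = 136; iterating: T(3)=136, T(4)=-194, T(5)=450, T(6)=-1110, T(7)=2398, T(8)=-5518; answer -5518
Part III: B2 = -5518; d = 81898; 81898 = 2 * 40949; sigma = (1 + 2) * (1 + 40949) = 3 * 40950 = 122850; answer 122850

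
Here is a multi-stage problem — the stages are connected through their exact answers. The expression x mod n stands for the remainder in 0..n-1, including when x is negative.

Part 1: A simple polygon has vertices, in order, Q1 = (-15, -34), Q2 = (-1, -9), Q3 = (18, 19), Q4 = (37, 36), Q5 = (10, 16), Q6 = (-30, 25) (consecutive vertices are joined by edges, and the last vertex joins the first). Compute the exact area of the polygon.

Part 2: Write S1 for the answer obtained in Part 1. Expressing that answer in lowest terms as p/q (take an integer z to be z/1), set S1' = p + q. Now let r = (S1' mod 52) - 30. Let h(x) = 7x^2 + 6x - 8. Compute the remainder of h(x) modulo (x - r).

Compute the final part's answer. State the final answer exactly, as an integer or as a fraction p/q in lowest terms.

Part 1: cross terms: (-15*-9 - -1*-34)=101, (-1*19 - 18*-9)=143, (18*36 - 37*19)=-55, (37*16 - 10*36)=232, (10*25 - -30*16)=730, (-30*-34 - -15*25)=1395; twice the area = |2546| = 2546; area = 1273; answer 1273
Part 2: S1 = 1273; threaded value p + q = 1274; r = -4; remainder = value at the root: 7*(-4)^2 + 6*(-4)^1 - 8 = (112) + (-24) + (-8) = 80; answer 80

80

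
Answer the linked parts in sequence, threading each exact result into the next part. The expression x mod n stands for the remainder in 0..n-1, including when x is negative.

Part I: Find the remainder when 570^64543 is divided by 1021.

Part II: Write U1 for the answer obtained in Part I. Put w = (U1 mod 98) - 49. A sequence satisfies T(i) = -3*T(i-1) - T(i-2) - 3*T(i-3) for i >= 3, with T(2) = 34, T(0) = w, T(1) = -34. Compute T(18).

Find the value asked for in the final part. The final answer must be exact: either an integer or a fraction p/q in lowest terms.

Part I: squarings mod 1021: 570^1=570, 570^2=222, 570^4=276, 570^8=622, 570^16=946, 570^32=520, 570^64=856, 570^128=679, 570^256=570, 570^512=222, 570^1024=276, 570^2048=622, 570^4096=946, 570^8192=520, 570^16384=856, 570^32768=679; 570^64543 = 570^1 * 570^2 * 570^4 * 570^8 * 570^16 * 570^1024 * 570^2048 * 570^4096 * 570^8192 * 570^16384 * 570^32768 = 431 (mod 1021); answer 431
Part II: U1 = 431; w = -10; T(3) = -3*(34) - 1*(-34) - 3*(-10) = -38; iterating: T(3)=-38, T(4)=182, T(5)=-610, T(6)=1762, T(7)=-5222, T(8)=15734, T(9)=-47266, T(10)=141730, T(11)=-425126, T(12)=1275446, T(13)=-3826402, T(14)=11479138, T(15)=-34437350, T(16)=103312118, T(17)=-309936418, T(18)=929809186; answer 929809186

929809186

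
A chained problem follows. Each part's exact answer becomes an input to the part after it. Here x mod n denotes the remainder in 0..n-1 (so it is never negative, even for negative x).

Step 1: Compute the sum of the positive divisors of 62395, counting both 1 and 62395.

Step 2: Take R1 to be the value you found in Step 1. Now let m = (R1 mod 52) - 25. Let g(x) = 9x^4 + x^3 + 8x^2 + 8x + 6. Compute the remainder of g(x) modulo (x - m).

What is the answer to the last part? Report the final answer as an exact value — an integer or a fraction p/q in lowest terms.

Step 1: 62395 = 5 * 12479; sigma = (1 + 5) * (1 + 12479) = 6 * 12480 = 74880; answer 74880
Step 2: R1 = 74880; m = -25; remainder = value at the root: 9*(-25)^4 + 1*(-25)^3 + 8*(-25)^2 + 8*(-25)^1 + 6 = (3515625) + (-15625) + (5000) + (-200) + (6) = 3504806; answer 3504806

3504806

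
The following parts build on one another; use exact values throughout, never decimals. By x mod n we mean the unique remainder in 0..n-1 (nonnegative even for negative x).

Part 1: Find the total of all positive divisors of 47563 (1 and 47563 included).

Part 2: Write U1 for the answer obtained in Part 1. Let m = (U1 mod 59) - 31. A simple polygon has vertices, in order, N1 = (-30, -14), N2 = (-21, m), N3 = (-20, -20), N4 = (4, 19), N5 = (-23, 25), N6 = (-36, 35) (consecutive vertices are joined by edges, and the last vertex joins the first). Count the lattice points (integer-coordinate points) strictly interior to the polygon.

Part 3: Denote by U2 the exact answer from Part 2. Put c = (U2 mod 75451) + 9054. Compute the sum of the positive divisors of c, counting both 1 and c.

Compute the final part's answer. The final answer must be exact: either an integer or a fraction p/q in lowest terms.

Part 1: 47563 is prime, so its only divisors are 1 and 47563; sigma = 1 + 47563 = 47564; answer 47564
Part 2: U1 = 47564; m = -21; cross terms: (-30*-21 - -21*-14)=336, (-21*-20 - -20*-21)=0, (-20*19 - 4*-20)=-300, (4*25 - -23*19)=537, (-23*35 - -36*25)=95, (-36*-14 - -30*35)=1554; twice the area = |2222| = 2222; area = 1111; boundary points = 1 + 1 + 3 + 3 + 1 + 1 = 10; strictly interior points = area - boundary/2 + 1 = 1107; answer 1107
Part 3: U2 = 1107; c = 10161; 10161 = 3^2 * 1129; sigma = (1 + 3 + 9) * (1 + 1129) = 13 * 1130 = 14690; answer 14690

14690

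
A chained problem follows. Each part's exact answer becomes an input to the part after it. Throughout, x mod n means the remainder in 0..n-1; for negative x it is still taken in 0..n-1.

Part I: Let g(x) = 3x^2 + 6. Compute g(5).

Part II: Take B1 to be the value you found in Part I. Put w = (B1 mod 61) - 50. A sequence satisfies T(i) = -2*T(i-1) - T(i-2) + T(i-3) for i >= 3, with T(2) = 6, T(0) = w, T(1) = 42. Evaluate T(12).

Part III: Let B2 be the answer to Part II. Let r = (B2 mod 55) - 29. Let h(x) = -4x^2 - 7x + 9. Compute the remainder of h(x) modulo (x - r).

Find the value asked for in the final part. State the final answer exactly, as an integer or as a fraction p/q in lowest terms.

-786

Part I: 3*(5)^2 + 6 = (75) + (6) = 81; answer 81
Part II: B1 = 81; w = -30; T(3) = -2*(6) - 1*(42) + 1*(-30) = -84; iterating: T(3)=-84, T(4)=204, T(5)=-318, T(6)=348, T(7)=-174, T(8)=-318, T(9)=1158, T(10)=-2172, T(11)=2868, T(12)=-2406; answer -2406
Part III: B2 = -2406; r = -15; remainder = value at the root: -4*(-15)^2 - 7*(-15)^1 + 9 = (-900) + (105) + (9) = -786; answer -786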